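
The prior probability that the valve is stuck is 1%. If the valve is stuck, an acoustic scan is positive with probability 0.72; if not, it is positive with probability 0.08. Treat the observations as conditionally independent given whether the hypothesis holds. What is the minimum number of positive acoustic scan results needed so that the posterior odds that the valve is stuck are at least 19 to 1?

4

Prior odds: 0.01 ÷ 0.99 = 1/99.
Likelihood ratio of a positive = 0.72/0.08 = 9.
Target odds = 19.
Need (1/99) × 9ⁿ ≥ 19, i.e. 9ⁿ ≥ 1881.
9³ = 729 falls short of 1881 but 9⁴ = 6561 reaches it, so n = 4.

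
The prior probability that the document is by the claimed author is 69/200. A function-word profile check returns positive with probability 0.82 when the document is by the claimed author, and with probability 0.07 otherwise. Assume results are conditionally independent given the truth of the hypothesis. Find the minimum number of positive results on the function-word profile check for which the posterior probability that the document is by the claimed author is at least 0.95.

2

Prior odds = 0.345/0.655 = 69/131.
Likelihood ratio of a positive result = 0.82/0.07 = 82/7.
Target posterior odds = 0.95/0.05 = 19.
Need (69/131) × (82/7)ⁿ ≥ 19, i.e. (82/7)ⁿ ≥ 2489/69.
(82/7)¹ = 82/7 falls short of 2489/69 but (82/7)² = 6724/49 reaches it, so n = 2.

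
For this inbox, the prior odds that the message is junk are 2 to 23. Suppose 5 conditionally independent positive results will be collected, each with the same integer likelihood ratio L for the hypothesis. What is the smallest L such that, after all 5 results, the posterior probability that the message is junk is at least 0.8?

Prior odds = 2/23.
Target odds = 0.8/0.2 = 4.
Need L⁵ ≥ 4 ÷ (2/23) = 46.
2⁵ = 32 < 46 ≤ 243 = 3⁵, so L = 3.

3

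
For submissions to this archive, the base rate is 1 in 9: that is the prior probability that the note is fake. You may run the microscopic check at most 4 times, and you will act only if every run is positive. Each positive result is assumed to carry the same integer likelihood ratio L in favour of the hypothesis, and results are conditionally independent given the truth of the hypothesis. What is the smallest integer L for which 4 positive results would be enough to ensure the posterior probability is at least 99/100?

Prior odds = (1/9)/(8/9) = 0.125.
Target odds = 0.99/0.01 = 99.
Need L⁴ ≥ 99 ÷ 0.125 = 792.
5⁴ = 625 < 792 ≤ 1296 = 6⁴, so L = 6.

6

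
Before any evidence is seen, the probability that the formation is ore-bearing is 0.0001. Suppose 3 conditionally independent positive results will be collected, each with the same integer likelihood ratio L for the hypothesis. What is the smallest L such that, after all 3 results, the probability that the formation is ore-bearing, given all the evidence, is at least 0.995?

126

Prior odds = 0.0001/0.9999 = 1/9999.
Target odds = 0.995/0.005 = 199.
Need L³ ≥ 199 ÷ (1/9999) = 1989801.
125³ = 1953125 < 1989801 ≤ 2000376 = 126³, so L = 126.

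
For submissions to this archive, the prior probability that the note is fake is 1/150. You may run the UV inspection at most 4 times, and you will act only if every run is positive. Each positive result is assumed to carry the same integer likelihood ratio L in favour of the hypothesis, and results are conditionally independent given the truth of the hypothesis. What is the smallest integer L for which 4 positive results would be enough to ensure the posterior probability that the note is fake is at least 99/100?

Prior odds = (1/150)/(149/150) = 1/149.
Target odds = 0.99/0.01 = 99.
Need L⁴ ≥ 99 ÷ (1/149) = 14751.
11⁴ = 14641 < 14751 ≤ 20736 = 12⁴, so L = 12.

12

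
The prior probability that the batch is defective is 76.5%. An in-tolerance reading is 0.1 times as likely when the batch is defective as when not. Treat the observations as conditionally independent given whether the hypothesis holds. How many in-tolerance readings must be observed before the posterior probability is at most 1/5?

2

Prior odds = 0.765/0.235 = 153/47.
Likelihood ratio per in-tolerance reading = 0.1.
Target odds: 0.2 ÷ 0.8 = 0.25.
Require 0.1ⁿ ≤ 0.25 ÷ (153/47) = 47/612.
0.1¹ = 0.1 is still above 47/612 but 0.1² = 0.01 is at or below it, so n = 2.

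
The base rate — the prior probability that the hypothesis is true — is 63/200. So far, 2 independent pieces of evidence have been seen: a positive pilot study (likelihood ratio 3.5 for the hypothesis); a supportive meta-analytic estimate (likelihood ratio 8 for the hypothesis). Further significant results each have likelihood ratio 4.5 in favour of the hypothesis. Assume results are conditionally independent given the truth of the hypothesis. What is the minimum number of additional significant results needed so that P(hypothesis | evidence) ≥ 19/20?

1

Prior odds = 0.315/0.685 = 63/137.
Combined Bayes factor of the evidence already in hand = 3.5 × 8 = 28.
Odds after that evidence = (63/137) × 28 = 1764/137.
Target odds = 0.95/0.05 = 19.
Need 4.5ⁿ ≥ 19 ÷ (1764/137) = 2603/1764.
4.5¹ = 4.5, which meets the required 2603/1764; so n = 1.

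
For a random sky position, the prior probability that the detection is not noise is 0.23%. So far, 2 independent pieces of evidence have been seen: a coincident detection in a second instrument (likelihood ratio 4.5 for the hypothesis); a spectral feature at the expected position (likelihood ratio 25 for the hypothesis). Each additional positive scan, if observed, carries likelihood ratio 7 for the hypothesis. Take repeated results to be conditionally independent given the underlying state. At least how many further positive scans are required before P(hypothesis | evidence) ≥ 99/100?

Prior odds = 0.0023/0.9977 = 23/9977.
Combined Bayes factor of the evidence already in hand = 4.5 × 25 = 112.5.
Odds after that evidence = (23/9977) × 112.5 = 5175/19954.
Target odds = 0.99/0.01 = 99.
Need 7ⁿ ≥ 99 ÷ (5175/19954) = 219494/575.
7³ = 343 falls short of 219494/575 but 7⁴ = 2401 reaches it, so n = 4.

4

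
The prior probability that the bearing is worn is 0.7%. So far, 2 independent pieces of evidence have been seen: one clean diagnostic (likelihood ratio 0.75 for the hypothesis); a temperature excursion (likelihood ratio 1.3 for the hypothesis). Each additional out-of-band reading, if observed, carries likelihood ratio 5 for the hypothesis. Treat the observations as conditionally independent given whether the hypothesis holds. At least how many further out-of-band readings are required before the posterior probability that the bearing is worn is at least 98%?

Prior odds = 0.007/0.993 = 7/993.
Combined Bayes factor of the evidence already in hand = 0.75 × 1.3 = 0.975.
Odds after that evidence = (7/993) × 0.975 = 91/13240.
Target odds = 0.98/0.02 = 49.
Need 5ⁿ ≥ 49 ÷ (91/13240) = 92680/13.
5⁵ = 3125 falls short of 92680/13 but 5⁶ = 15625 reaches it, so n = 6.

6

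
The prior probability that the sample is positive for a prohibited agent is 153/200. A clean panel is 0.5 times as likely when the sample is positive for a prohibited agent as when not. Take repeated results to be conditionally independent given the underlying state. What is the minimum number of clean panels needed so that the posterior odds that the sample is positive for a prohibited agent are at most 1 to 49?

8

Prior odds = 0.765/0.235 = 153/47.
Likelihood ratio per clean panel = 0.5.
Target odds = 1/49.
Need (153/47) × 0.5ⁿ ≤ 1/49, i.e. 0.5ⁿ ≤ 47/7497.
0.5⁷ = 0.0078125 is still above 47/7497 but 0.5⁸ = 0.00390625 is at or below it, so n = 8.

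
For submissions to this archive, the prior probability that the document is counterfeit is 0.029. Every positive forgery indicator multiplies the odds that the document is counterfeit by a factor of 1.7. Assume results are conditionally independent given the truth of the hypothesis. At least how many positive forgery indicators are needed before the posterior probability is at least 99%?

16

Prior odds = 0.029/0.971 = 29/971.
Likelihood ratio per positive forgery indicator = 1.7.
Target odds: 0.99 ÷ 0.01 = 99.
Require 1.7ⁿ ≥ 99 ÷ (29/971) = 96129/29.
1.7¹⁵ ≈2862.42 falls short of 96129/29 but 1.7¹⁶ ≈4866.12 reaches it, so n = 16.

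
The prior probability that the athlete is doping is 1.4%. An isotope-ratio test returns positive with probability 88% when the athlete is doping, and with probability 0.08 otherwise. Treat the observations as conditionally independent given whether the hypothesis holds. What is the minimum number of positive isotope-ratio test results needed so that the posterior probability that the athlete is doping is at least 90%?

Prior odds = 0.014/0.986 = 7/493.
Likelihood ratio of a positive result = 0.88/0.08 = 11.
Target posterior odds = 0.9/0.1 = 9.
Need (7/493) × 11ⁿ ≥ 9, i.e. 11ⁿ ≥ 4437/7.
11² = 121 falls short of 4437/7 but 11³ = 1331 reaches it, so n = 3.

3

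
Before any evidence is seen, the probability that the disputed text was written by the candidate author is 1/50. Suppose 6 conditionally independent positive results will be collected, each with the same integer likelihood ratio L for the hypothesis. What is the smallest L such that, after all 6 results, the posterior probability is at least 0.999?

7

Prior odds = 0.02/0.98 = 1/49.
Target odds = 0.999/0.001 = 999.
Need L⁶ ≥ 999 ÷ (1/49) = 48951.
6⁶ = 46656 < 48951 ≤ 117649 = 7⁶, so L = 7.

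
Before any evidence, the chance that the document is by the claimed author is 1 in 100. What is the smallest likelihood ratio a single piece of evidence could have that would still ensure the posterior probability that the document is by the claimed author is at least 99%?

9801

Prior odds = 0.01/0.99 = 1/99.
Target odds = 0.99/0.01 = 99.
Required Bayes factor = 99 ÷ (1/99) = 9801.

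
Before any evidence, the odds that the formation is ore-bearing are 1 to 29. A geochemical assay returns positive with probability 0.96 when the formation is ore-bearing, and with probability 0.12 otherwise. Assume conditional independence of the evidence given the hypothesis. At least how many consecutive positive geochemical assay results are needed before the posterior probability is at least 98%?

4

Prior odds = 1/29.
Likelihood ratio of a positive result = 0.96/0.12 = 8.
Target odds: 0.98 ÷ 0.02 = 49.
Need (1/29) × 8ⁿ ≥ 49, i.e. 8ⁿ ≥ 1421.
8³ = 512 falls short of 1421 but 8⁴ = 4096 reaches it, so n = 4.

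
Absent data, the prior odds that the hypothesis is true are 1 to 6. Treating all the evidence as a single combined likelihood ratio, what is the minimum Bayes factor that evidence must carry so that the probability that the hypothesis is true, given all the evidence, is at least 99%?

Prior odds = 1/6.
Target odds = 0.99/0.01 = 99.
Required Bayes factor = 99 ÷ (1/6) = 594.

594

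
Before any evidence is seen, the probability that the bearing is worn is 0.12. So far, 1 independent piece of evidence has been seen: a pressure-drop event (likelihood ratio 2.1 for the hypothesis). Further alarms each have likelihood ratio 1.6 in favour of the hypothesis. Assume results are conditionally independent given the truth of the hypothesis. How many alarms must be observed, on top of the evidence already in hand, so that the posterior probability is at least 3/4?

Prior odds = 0.12/0.88 = 3/22.
Bayes factor of the evidence already in hand = 2.1.
Odds after that evidence = (3/22) × 2.1 = 63/220.
Target odds = 0.75/0.25 = 3.
Need 1.6ⁿ ≥ 3 ÷ (63/220) = 220/21.
1.6⁴ = 6.5536 falls short of 220/21 but 1.6⁵ = 10.48576 reaches it, so n = 5.

5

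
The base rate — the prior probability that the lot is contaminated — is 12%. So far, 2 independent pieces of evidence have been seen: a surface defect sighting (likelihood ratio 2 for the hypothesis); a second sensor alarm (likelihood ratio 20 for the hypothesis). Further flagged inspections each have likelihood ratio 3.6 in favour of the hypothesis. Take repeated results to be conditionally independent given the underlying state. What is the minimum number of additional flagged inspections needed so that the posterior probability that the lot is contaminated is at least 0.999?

5

Prior odds = 0.12/0.88 = 3/22.
Combined Bayes factor of the evidence already in hand = 2 × 20 = 40.
Odds after that evidence = (3/22) × 40 = 60/11.
Target odds = 0.999/0.001 = 999.
Need 3.6ⁿ ≥ 999 ÷ (60/11) = 183.15.
3.6⁴ = 167.9616 falls short of 183.15 but 3.6⁵ = 604.66176 reaches it, so n = 5.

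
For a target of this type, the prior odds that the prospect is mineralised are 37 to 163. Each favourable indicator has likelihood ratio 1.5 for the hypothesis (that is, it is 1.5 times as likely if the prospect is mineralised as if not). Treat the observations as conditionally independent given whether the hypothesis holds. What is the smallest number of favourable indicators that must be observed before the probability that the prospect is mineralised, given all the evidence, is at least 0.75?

Prior odds = 37/163.
Likelihood ratio per favourable indicator = 1.5.
Target odds: 0.75 ÷ 0.25 = 3.
Require 1.5ⁿ ≥ 3 ÷ (37/163) = 489/37.
1.5⁶ = 11.390625 falls short of 489/37 but 1.5⁷ = 17.0859375 reaches it, so n = 7.

7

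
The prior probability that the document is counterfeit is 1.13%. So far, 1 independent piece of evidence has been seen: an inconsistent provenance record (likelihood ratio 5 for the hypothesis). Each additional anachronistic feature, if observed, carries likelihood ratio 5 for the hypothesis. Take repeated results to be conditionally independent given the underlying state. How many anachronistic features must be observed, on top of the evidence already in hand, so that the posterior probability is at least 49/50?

Prior odds = 0.0113/0.9887 = 113/9887.
Bayes factor of the evidence already in hand = 5.
Odds after that evidence = (113/9887) × 5 = 565/9887.
Target odds = 0.98/0.02 = 49.
Need 5ⁿ ≥ 49 ÷ (565/9887) = 484463/565.
5⁴ = 625 falls short of 484463/565 but 5⁵ = 3125 reaches it, so n = 5.

5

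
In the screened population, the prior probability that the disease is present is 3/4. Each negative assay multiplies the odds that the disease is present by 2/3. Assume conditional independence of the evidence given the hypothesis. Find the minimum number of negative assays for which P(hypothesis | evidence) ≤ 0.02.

Prior odds = 0.75/0.25 = 3.
Likelihood ratio per negative assay = 2/3.
Target posterior odds = 0.02/0.98 = 1/49.
Require (2/3)ⁿ ≤ 1/49 ÷ 3 = 1/147.
(2/3)¹² = 4096/531441 is still above 1/147 but (2/3)¹³ = 8192/1594323 is at or below it, so n = 13.

13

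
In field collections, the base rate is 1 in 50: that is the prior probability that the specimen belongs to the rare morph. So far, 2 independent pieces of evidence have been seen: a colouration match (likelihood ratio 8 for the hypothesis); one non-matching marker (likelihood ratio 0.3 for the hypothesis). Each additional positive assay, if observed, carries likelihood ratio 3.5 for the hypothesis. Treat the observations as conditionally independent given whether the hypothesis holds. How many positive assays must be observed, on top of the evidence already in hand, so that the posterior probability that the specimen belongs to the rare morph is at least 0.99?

Prior odds = 0.02/0.98 = 1/49.
Combined Bayes factor of the evidence already in hand = 8 × 0.3 = 2.4.
Odds after that evidence = (1/49) × 2.4 = 12/245.
Target odds = 0.99/0.01 = 99.
Need 3.5ⁿ ≥ 99 ÷ (12/245) = 2021.25.
3.5⁶ = 1838.265625 falls short of 2021.25 but 3.5⁷ = 823543/128 reaches it, so n = 7.

7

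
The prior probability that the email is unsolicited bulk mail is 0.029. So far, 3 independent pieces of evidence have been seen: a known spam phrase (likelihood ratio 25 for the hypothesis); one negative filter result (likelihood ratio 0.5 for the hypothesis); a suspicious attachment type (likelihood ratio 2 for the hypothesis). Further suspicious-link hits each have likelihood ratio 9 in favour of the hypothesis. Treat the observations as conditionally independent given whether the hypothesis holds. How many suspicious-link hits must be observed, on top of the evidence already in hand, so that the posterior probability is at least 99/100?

3

Prior odds = 0.029/0.971 = 29/971.
Combined Bayes factor of the evidence already in hand = 25 × 0.5 × 2 = 25.
Odds after that evidence = (29/971) × 25 = 725/971.
Target odds = 0.99/0.01 = 99.
Need 9ⁿ ≥ 99 ÷ (725/971) = 96129/725.
9² = 81 falls short of 96129/725 but 9³ = 729 reaches it, so n = 3.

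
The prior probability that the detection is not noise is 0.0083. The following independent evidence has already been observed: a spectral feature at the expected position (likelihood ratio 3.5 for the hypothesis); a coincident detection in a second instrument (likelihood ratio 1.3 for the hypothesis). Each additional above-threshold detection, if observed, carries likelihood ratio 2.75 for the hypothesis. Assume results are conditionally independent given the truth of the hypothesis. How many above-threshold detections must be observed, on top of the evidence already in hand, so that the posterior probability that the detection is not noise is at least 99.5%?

9

Prior odds = 0.0083/0.9917 = 83/9917.
Combined Bayes factor of the evidence already in hand = 3.5 × 1.3 = 4.55.
Odds after that evidence = (83/9917) × 4.55 = 7553/198340.
Target odds = 0.995/0.005 = 199.
Need 2.75ⁿ ≥ 199 ÷ (7553/198340) = 39469660/7553.
2.75⁸ = 214358881/65536 falls short of 39469660/7553 but 2.75⁹ ≈8994.86 reaches it, so n = 9.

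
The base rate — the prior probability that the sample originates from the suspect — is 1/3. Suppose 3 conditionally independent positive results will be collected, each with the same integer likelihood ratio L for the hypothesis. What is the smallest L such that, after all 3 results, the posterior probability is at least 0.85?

Prior odds = (1/3)/(2/3) = 0.5.
Target odds = 0.85/0.15 = 17/3.
Need L³ ≥ 17/3 ÷ 0.5 = 34/3.
2³ = 8 < 34/3 ≤ 27 = 3³, so L = 3.

3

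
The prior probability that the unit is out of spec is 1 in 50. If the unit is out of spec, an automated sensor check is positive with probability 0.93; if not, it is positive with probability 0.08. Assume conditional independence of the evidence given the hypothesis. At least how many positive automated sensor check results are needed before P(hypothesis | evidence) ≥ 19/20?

Prior odds = 0.02/0.98 = 1/49.
Likelihood ratio of a positive = 0.93/0.08 = 11.625.
Target odds: 0.95 ÷ 0.05 = 19.
Require 11.625ⁿ ≥ 19 ÷ (1/49) = 931.
11.625² = 135.140625 falls short of 931 but 11.625³ = 804357/512 reaches it, so n = 3.

3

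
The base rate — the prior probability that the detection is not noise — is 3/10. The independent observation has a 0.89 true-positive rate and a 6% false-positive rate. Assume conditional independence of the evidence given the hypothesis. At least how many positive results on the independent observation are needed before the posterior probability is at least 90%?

2

Prior odds: 0.3 ÷ 0.7 = 3/7.
Likelihood ratio of a positive result = 0.89/0.06 = 89/6.
Target posterior odds = 0.9/0.1 = 9.
Require (89/6)ⁿ ≥ 9 ÷ (3/7) = 21.
(89/6)¹ = 89/6 falls short of 21 but (89/6)² = 7921/36 reaches it, so n = 2.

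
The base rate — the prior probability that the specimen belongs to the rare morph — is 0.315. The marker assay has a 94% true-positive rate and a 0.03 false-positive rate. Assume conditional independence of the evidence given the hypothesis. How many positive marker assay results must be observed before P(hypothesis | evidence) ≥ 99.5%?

Prior odds: 0.315 ÷ 0.685 = 63/137.
Likelihood ratio of a positive result = 0.94/0.03 = 94/3.
Target posterior odds = 0.995/0.005 = 199.
Need (63/137) × (94/3)ⁿ ≥ 199, i.e. (94/3)ⁿ ≥ 27263/63.
(94/3)¹ = 94/3 falls short of 27263/63 but (94/3)² = 8836/9 reaches it, so n = 2.

2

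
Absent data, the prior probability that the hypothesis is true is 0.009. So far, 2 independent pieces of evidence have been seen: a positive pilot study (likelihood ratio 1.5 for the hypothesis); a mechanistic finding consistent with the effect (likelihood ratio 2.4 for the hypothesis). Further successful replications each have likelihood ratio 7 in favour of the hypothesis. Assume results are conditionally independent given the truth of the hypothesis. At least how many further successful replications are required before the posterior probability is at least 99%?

5

Prior odds = 0.009/0.991 = 9/991.
Combined Bayes factor of the evidence already in hand = 1.5 × 2.4 = 3.6.
Odds after that evidence = (9/991) × 3.6 = 162/4955.
Target odds = 0.99/0.01 = 99.
Need 7ⁿ ≥ 99 ÷ (162/4955) = 54505/18.
7⁴ = 2401 falls short of 54505/18 but 7⁵ = 16807 reaches it, so n = 5.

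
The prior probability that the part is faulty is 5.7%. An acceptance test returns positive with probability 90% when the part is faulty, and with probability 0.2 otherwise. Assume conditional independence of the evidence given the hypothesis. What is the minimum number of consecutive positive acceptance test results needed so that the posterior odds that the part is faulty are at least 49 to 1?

5

Prior odds: 0.057 ÷ 0.943 = 57/943.
Likelihood ratio of a positive result = 0.9/0.2 = 4.5.
Target odds = 49.
Require 4.5ⁿ ≥ 49 ÷ (57/943) = 46207/57.
4.5⁴ = 410.0625 falls short of 46207/57 but 4.5⁵ = 1845.28125 reaches it, so n = 5.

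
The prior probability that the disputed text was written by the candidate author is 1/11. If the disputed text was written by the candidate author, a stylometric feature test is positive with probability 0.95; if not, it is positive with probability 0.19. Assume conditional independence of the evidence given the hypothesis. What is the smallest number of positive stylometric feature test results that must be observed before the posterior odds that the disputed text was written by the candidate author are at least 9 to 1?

Prior odds: (1/11) ÷ (10/11) = 0.1.
Likelihood ratio of a positive = 0.95/0.19 = 5.
Target odds = 9.
Require 5ⁿ ≥ 9 ÷ 0.1 = 90.
5² = 25 falls short of 90 but 5³ = 125 reaches it, so n = 3.

3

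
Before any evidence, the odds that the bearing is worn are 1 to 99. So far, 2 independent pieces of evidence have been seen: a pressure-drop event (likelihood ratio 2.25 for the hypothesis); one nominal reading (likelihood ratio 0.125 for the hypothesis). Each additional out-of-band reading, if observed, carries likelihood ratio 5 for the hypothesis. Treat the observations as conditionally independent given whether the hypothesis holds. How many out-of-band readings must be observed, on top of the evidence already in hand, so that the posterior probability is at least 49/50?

Prior odds = 1/99.
Combined Bayes factor of the evidence already in hand = 2.25 × 0.125 = 0.28125.
Odds after that evidence = (1/99) × 0.28125 = 1/352.
Target odds = 0.98/0.02 = 49.
Need 5ⁿ ≥ 49 ÷ (1/352) = 17248.
5⁶ = 15625 falls short of 17248 but 5⁷ = 78125 reaches it, so n = 7.

7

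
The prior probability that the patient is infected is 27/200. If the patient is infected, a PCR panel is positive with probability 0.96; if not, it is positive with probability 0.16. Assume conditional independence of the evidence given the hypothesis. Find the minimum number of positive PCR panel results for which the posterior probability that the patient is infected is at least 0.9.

Prior odds: 0.135 ÷ 0.865 = 27/173.
Likelihood ratio of a positive = 0.96/0.16 = 6.
Target odds: 0.9 ÷ 0.1 = 9.
Require 6ⁿ ≥ 9 ÷ (27/173) = 173/3.
6² = 36 falls short of 173/3 but 6³ = 216 reaches it, so n = 3.

3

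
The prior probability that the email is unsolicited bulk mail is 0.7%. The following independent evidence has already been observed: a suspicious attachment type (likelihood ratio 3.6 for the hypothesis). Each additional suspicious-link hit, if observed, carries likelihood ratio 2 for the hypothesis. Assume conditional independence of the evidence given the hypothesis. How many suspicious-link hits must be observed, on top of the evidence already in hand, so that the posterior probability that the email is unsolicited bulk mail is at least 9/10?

9

Prior odds = 0.007/0.993 = 7/993.
Bayes factor of the evidence already in hand = 3.6.
Odds after that evidence = (7/993) × 3.6 = 42/1655.
Target odds = 0.9/0.1 = 9.
Need 2ⁿ ≥ 9 ÷ (42/1655) = 4965/14.
2⁸ = 256 falls short of 4965/14 but 2⁹ = 512 reaches it, so n = 9.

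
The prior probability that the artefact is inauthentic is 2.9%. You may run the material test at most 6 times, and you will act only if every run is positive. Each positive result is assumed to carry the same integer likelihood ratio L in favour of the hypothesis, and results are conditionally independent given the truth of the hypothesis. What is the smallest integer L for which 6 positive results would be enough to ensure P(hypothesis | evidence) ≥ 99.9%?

Prior odds = 0.029/0.971 = 29/971.
Target odds = 0.999/0.001 = 999.
Need L⁶ ≥ 999 ÷ (29/971) = 970029/29.
5⁶ = 15625 < 970029/29 ≤ 46656 = 6⁶, so L = 6.

6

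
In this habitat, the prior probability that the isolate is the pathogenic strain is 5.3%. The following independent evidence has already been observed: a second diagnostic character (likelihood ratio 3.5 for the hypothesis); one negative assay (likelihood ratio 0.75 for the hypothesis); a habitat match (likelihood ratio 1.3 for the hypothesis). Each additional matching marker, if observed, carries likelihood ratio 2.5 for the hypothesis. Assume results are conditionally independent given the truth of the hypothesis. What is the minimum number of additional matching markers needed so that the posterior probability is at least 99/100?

Prior odds = 0.053/0.947 = 53/947.
Combined Bayes factor of the evidence already in hand = 3.5 × 0.75 × 1.3 = 3.4125.
Odds after that evidence = (53/947) × 3.4125 = 14469/75760.
Target odds = 0.99/0.01 = 99.
Need 2.5ⁿ ≥ 99 ÷ (14469/75760) = 2500080/4823.
2.5⁶ = 244.140625 falls short of 2500080/4823 but 2.5⁷ = 610.3515625 reaches it, so n = 7.

7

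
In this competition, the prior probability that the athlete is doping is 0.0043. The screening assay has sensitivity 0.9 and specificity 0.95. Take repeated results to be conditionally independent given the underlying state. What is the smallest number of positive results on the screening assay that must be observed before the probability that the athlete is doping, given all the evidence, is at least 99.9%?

Prior odds: 0.0043 ÷ 0.9957 = 43/9957.
False-positive rate = 1 − 0.95 = 0.05; likelihood ratio of a positive = 0.9/0.05 = 18.
Target odds: 0.999 ÷ 0.001 = 999.
Need (43/9957) × 18ⁿ ≥ 999, i.e. 18ⁿ ≥ 9947043/43.
18⁴ = 104976 falls short of 9947043/43 but 18⁵ = 1889568 reaches it, so n = 5.

5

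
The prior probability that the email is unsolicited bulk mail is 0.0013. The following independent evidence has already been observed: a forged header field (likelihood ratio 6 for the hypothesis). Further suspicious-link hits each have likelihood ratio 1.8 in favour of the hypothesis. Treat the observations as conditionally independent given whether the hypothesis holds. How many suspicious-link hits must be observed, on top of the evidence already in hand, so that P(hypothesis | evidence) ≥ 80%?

11

Prior odds = 0.0013/0.9987 = 13/9987.
Bayes factor of the evidence already in hand = 6.
Odds after that evidence = (13/9987) × 6 = 26/3329.
Target odds = 0.8/0.2 = 4.
Need 1.8ⁿ ≥ 4 ÷ (26/3329) = 6658/13.
1.8¹⁰ ≈357.047 falls short of 6658/13 but 1.8¹¹ ≈642.684 reaches it, so n = 11.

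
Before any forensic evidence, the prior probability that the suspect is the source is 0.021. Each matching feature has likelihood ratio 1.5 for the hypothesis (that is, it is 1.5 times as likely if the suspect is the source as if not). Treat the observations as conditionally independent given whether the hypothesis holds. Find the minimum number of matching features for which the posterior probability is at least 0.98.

Prior odds: 0.021 ÷ 0.979 = 21/979.
Likelihood ratio per matching feature = 1.5.
Target odds: 0.98 ÷ 0.02 = 49.
Need (21/979) × 1.5ⁿ ≥ 49, i.e. 1.5ⁿ ≥ 6853/3.
1.5¹⁹ ≈2216.84 falls short of 6853/3 but 1.5²⁰ ≈3325.26 reaches it, so n = 20.

20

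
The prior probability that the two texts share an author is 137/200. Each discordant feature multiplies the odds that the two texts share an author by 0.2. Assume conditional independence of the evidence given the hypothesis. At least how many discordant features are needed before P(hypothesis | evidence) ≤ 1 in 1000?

5

Prior odds: 0.685 ÷ 0.315 = 137/63.
Likelihood ratio per discordant feature = 0.2.
Target odds: 0.001 ÷ 0.999 = 1/999.
Require 0.2ⁿ ≤ 1/999 ÷ (137/63) = 7/15207.
0.2⁴ = 0.0016 is still above 7/15207 but 0.2⁵ = 0.00032 is at or below it, so n = 5.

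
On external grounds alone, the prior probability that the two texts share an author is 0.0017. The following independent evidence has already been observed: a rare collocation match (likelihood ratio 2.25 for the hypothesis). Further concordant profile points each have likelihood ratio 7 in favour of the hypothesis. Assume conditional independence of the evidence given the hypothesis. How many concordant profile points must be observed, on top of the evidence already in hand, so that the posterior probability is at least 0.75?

Prior odds = 0.0017/0.9983 = 17/9983.
Bayes factor of the evidence already in hand = 2.25.
Odds after that evidence = (17/9983) × 2.25 = 153/39932.
Target odds = 0.75/0.25 = 3.
Need 7ⁿ ≥ 3 ÷ (153/39932) = 39932/51.
7³ = 343 falls short of 39932/51 but 7⁴ = 2401 reaches it, so n = 4.

4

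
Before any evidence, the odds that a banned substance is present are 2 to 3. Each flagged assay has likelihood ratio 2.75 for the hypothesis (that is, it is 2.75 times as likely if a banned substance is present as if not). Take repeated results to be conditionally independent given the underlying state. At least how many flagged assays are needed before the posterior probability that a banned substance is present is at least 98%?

5

Prior odds = 2/3.
Likelihood ratio per flagged assay = 2.75.
Target posterior odds = 0.98/0.02 = 49.
Need (2/3) × 2.75ⁿ ≥ 49, i.e. 2.75ⁿ ≥ 73.5.
2.75⁴ = 57.19140625 falls short of 73.5 but 2.75⁵ = 161051/1024 reaches it, so n = 5.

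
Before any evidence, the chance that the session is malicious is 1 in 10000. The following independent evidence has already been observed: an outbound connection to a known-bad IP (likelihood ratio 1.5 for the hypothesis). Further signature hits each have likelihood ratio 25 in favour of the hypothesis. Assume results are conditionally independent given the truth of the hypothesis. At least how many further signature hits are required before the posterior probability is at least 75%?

4

Prior odds = 0.0001/0.9999 = 1/9999.
Bayes factor of the evidence already in hand = 1.5.
Odds after that evidence = (1/9999) × 1.5 = 1/6666.
Target odds = 0.75/0.25 = 3.
Need 25ⁿ ≥ 3 ÷ (1/6666) = 19998.
25³ = 15625 falls short of 19998 but 25⁴ = 390625 reaches it, so n = 4.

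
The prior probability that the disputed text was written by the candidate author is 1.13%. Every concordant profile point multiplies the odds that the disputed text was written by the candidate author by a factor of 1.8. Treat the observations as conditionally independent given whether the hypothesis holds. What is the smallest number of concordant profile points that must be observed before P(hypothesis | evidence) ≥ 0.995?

Prior odds = 0.0113/0.9887 = 113/9887.
Likelihood ratio per concordant profile point = 1.8.
Target posterior odds = 0.995/0.005 = 199.
Need (113/9887) × 1.8ⁿ ≥ 199, i.e. 1.8ⁿ ≥ 1967513/113.
1.8¹⁶ ≈12144 falls short of 1967513/113 but 1.8¹⁷ ≈21859.1 reaches it, so n = 17.

17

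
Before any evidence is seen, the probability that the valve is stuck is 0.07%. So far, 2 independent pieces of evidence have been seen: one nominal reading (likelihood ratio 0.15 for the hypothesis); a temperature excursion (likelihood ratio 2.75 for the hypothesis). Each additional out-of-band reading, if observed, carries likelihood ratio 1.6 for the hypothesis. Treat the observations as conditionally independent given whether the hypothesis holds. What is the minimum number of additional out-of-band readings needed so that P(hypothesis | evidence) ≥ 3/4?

Prior odds = 0.0007/0.9993 = 7/9993.
Combined Bayes factor of the evidence already in hand = 0.15 × 2.75 = 0.4125.
Odds after that evidence = (7/9993) × 0.4125 = 77/266480.
Target odds = 0.75/0.25 = 3.
Need 1.6ⁿ ≥ 3 ÷ (77/266480) = 799440/77.
1.6¹⁹ ≈7555.79 falls short of 799440/77 but 1.6²⁰ ≈12089.3 reaches it, so n = 20.

20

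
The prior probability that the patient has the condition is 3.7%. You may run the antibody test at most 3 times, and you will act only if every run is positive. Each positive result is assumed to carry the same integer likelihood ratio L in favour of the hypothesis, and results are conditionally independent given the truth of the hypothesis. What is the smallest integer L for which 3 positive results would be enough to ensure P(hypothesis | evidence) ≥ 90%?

7

Prior odds = 0.037/0.963 = 37/963.
Target odds = 0.9/0.1 = 9.
Need L³ ≥ 9 ÷ (37/963) = 8667/37.
6³ = 216 < 8667/37 ≤ 343 = 7³, so L = 7.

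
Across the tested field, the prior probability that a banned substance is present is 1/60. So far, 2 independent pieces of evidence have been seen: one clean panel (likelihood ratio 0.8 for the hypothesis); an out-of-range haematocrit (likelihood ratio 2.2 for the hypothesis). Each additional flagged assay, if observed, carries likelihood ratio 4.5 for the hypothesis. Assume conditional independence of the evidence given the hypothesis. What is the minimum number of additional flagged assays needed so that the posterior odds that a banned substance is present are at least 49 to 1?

5

Prior odds = (1/60)/(59/60) = 1/59.
Combined Bayes factor of the evidence already in hand = 0.8 × 2.2 = 1.76.
Odds after that evidence = (1/59) × 1.76 = 44/1475.
Target odds = 49.
Need 4.5ⁿ ≥ 49 ÷ (44/1475) = 72275/44.
4.5⁴ = 410.0625 falls short of 72275/44 but 4.5⁵ = 1845.28125 reaches it, so n = 5.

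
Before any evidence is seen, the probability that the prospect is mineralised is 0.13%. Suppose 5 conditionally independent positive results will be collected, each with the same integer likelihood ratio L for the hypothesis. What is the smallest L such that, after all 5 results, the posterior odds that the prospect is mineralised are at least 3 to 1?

5

Prior odds = 0.0013/0.9987 = 13/9987.
Target odds = 3.
Need L⁵ ≥ 3 ÷ (13/9987) = 29961/13.
4⁵ = 1024 < 29961/13 ≤ 3125 = 5⁵, so L = 5.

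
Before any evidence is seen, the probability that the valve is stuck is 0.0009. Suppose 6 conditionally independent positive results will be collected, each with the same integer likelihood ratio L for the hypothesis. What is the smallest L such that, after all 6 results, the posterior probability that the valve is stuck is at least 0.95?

Prior odds = 0.0009/0.9991 = 9/9991.
Target odds = 0.95/0.05 = 19.
Need L⁶ ≥ 19 ÷ (9/9991) = 189829/9.
5⁶ = 15625 < 189829/9 ≤ 46656 = 6⁶, so L = 6.

6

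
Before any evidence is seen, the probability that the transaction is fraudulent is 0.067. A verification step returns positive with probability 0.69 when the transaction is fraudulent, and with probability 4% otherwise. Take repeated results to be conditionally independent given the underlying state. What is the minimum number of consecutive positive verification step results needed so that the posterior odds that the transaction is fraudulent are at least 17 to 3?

2

Prior odds = 0.067/0.933 = 67/933.
Likelihood ratio of a positive result = 0.69/0.04 = 17.25.
Target odds = 17/3.
Require 17.25ⁿ ≥ 17/3 ÷ (67/933) = 5287/67.
17.25¹ = 17.25 falls short of 5287/67 but 17.25² = 297.5625 reaches it, so n = 2.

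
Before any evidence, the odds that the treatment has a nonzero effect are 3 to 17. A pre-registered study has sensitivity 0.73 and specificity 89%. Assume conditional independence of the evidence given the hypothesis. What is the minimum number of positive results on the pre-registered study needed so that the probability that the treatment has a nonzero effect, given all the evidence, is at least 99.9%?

Prior odds = 3/17.
False-positive rate = 1 − 0.89 = 0.11; likelihood ratio of a positive = 0.73/0.11 = 73/11.
Target posterior odds = 0.999/0.001 = 999.
Need (3/17) × (73/11)ⁿ ≥ 999, i.e. (73/11)ⁿ ≥ 5661.
(73/11)⁴ = 28398241/14641 falls short of 5661 but (73/11)⁵ ≈12872.1 reaches it, so n = 5.

5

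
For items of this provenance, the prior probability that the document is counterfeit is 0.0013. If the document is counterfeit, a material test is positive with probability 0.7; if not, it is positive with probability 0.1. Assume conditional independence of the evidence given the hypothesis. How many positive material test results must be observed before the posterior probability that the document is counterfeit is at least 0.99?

6

Prior odds: 0.0013 ÷ 0.9987 = 13/9987.
Likelihood ratio of a positive = 0.7/0.1 = 7.
Target odds: 0.99 ÷ 0.01 = 99.
Require 7ⁿ ≥ 99 ÷ (13/9987) = 988713/13.
7⁵ = 16807 falls short of 988713/13 but 7⁶ = 117649 reaches it, so n = 6.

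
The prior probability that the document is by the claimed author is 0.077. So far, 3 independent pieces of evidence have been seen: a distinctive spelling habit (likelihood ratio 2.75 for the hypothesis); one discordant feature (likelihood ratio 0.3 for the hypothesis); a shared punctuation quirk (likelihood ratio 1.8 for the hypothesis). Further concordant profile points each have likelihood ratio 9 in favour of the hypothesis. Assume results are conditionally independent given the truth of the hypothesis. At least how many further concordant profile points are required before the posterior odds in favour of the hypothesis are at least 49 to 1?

3

Prior odds = 0.077/0.923 = 77/923.
Combined Bayes factor of the evidence already in hand = 2.75 × 0.3 × 1.8 = 1.485.
Odds after that evidence = (77/923) × 1.485 = 22869/184600.
Target odds = 49.
Need 9ⁿ ≥ 49 ÷ (22869/184600) = 1292200/3267.
9² = 81 falls short of 1292200/3267 but 9³ = 729 reaches it, so n = 3.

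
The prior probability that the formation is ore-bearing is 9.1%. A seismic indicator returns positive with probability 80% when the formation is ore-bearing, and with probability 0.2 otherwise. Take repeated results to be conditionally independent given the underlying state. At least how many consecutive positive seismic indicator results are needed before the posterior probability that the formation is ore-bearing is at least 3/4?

3

Prior odds: 0.091 ÷ 0.909 = 91/909.
Likelihood ratio of a positive result = 0.8/0.2 = 4.
Target posterior odds = 0.75/0.25 = 3.
Need (91/909) × 4ⁿ ≥ 3, i.e. 4ⁿ ≥ 2727/91.
4² = 16 falls short of 2727/91 but 4³ = 64 reaches it, so n = 3.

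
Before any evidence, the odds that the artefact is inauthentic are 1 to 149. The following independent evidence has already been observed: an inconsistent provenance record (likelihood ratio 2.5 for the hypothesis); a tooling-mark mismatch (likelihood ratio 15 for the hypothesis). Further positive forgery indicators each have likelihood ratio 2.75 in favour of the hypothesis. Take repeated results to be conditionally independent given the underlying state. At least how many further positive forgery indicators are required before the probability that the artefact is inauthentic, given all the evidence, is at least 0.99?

Prior odds = 1/149.
Combined Bayes factor of the evidence already in hand = 2.5 × 15 = 37.5.
Odds after that evidence = (1/149) × 37.5 = 75/298.
Target odds = 0.99/0.01 = 99.
Need 2.75ⁿ ≥ 99 ÷ (75/298) = 393.36.
2.75⁵ = 161051/1024 falls short of 393.36 but 2.75⁶ = 1771561/4096 reaches it, so n = 6.

6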